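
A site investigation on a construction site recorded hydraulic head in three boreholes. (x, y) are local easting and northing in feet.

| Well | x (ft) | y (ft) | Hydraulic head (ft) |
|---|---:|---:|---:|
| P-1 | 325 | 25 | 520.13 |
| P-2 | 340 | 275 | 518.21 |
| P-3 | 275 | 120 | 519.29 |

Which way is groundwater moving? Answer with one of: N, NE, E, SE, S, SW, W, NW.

Three-point gradient (reference P-1): Δ to P-2 = (15, 250, -1.92), Δ to P-3 = (-50, 95, -0.84).
∂h/∂x = +0.001982, ∂h/∂y = -0.007799 (det = 13925).
Flow = −∇h = (-0.001982 east, +0.007799 north), which points north.

N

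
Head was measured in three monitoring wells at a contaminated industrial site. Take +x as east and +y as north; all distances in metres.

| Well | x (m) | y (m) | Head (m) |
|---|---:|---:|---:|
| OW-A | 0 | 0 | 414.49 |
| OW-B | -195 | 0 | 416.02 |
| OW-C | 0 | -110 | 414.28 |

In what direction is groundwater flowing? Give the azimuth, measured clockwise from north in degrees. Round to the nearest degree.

104°

∂h/∂x = (416.02 − 414.49) / (-195 − 0) = -0.007846
∂h/∂y = (414.28 − 414.49) / (-110 − 0) = +0.001909
Flow direction (−∇h) has components (+0.007846 E, -0.001909 N).
Azimuth = atan2(E, N) = atan2(+0.007846, -0.001909) = 103.7° ≈ 104°.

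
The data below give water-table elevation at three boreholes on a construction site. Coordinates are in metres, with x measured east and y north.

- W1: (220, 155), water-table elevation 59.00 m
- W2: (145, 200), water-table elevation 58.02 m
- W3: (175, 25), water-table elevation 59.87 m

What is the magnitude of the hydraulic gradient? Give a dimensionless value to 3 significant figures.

0.0119

With h = a·x + b·y + c and W1 as origin, the differences give:
  (-75)·a + 45·b = -0.98
  (-45)·a + (-130)·b = +0.87
Eliminate b (×(-130) and ×45, subtract): 11775·a = 88.250 → a = ∂h/∂x = +0.007495
Back-substitute: b = ∂h/∂y = -0.009287.
|∇h| = √(0.007495² + -0.009287²) = 0.01193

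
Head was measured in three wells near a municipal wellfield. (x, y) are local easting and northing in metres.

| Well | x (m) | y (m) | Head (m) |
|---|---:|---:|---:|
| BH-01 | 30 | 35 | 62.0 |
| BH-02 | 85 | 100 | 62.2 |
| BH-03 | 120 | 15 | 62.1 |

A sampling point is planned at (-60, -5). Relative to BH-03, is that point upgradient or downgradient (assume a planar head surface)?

With h = a·x + b·y + c and BH-01 as origin, the differences give:
  55·a + 65·b = +0.2
  90·a + (-20)·b = +0.1
Eliminate b (×(-20) and ×65, subtract): -6950·a = -10.50 → a = ∂h/∂x = +0.001511
Back-substitute: b = ∂h/∂y = +0.001799.
Head at (-60, -5) = 62.0 + (+0.001511)·(-90) + (+0.001799)·(-40) = 61.79 m.
That is lower than the 62.1 m at BH-03, so the point is downgradient.

downgradient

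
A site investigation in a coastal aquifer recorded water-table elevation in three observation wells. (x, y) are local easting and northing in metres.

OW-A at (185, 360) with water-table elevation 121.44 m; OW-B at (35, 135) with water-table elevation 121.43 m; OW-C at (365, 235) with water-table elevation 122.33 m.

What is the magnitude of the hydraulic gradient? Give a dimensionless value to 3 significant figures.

0.00406

Differences from OW-A: to OW-B (Δx, Δy, Δh) = (-150, -225, -0.01); to OW-C = (180, -125, +0.89).
Determinant of the coordinate differences = (-150)·(-125) − 180·(-225) = 59250.
∂h/∂x = [(-0.01)·(-125) − (+0.89)·(-225)] / 59250 = +0.003401
∂h/∂y = [(-150)·(+0.89) − 180·(-0.01)] / 59250 = -0.002223
|∇h| = √(0.003401² + -0.002223²) = 0.004063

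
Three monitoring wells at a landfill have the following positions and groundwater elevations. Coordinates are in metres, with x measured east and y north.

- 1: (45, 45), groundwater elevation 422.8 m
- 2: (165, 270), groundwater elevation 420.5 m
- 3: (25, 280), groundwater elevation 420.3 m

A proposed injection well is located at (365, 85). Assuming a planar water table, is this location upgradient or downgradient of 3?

Differences from 1: to 2 (Δx, Δy, Δh) = (120, 225, -2.3); to 3 = (-20, 235, -2.5).
Determinant of the coordinate differences = 120·235 − (-20)·225 = 32700.
∂h/∂x = [(-2.3)·235 − (-2.5)·225] / 32700 = +0.0006728
∂h/∂y = [120·(-2.5) − (-20)·(-2.3)] / 32700 = -0.01058
Head at (365, 85) = 422.8 + (+0.0006728)·(320) + (-0.01058)·(40) = 422.59 m.
That is higher than the 420.3 m at 3, so the point is upgradient.

upgradient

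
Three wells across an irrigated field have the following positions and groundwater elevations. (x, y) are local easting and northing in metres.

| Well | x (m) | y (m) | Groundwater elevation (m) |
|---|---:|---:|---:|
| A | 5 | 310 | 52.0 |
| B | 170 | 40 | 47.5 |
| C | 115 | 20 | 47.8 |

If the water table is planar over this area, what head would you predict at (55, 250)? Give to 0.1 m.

50.9 m

Three-point gradient (reference A): Δ to B = (165, -270, -4.5), Δ to C = (110, -290, -4.2).
∂h/∂x = -0.009421, ∂h/∂y = +0.01091 (det = -18150).
h(55, 250) = 52.0 + (-0.009421)·(50) + (+0.01091)·(-60) = 52.0 -0.471 -0.655 = 50.874 m.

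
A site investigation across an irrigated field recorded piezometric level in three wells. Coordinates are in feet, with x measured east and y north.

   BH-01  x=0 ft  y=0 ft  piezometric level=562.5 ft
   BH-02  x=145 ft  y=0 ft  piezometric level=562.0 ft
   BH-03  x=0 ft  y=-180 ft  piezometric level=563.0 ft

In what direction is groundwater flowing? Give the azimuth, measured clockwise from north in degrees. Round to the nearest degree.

051°

∂h/∂x = (562.0 − 562.5) / (145 − 0) = -0.003448
∂h/∂y = (563.0 − 562.5) / (-180 − 0) = -0.002778
Flow direction (−∇h) has components (+0.003448 E, +0.002778 N).
Azimuth = atan2(E, N) = atan2(+0.003448, +0.002778) = 51.1° ≈ 051°.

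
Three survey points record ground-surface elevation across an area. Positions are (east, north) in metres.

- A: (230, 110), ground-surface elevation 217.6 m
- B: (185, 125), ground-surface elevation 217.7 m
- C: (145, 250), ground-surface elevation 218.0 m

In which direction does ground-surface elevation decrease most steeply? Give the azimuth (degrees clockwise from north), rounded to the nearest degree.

With z = a·x + b·y + c and A as origin, the differences give:
  (-45)·a + 15·b = +0.1
  (-85)·a + 140·b = +0.4
Eliminate b (×140 and ×15, subtract): -5025·a = 8.00 → a = ∂z/∂x = -0.001592
Back-substitute: b = ∂z/∂y = +0.001891.
Steepest decrease is along −∇f: components (+0.001592 E, -0.001891 N).
Azimuth = atan2(+0.001592, -0.001891) = 139.9° ≈ 140°.

140°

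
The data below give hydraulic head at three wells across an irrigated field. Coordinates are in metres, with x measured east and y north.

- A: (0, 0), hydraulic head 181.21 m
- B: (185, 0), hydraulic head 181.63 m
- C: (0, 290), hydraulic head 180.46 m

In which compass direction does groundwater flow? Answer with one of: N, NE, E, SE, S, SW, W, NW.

∂h/∂x = (181.63 − 181.21) / (185 − 0) = +0.002270
∂h/∂y = (180.46 − 181.21) / (290 − 0) = -0.002586
Flow = −∇h = (-0.002270 east, +0.002586 north), which points northwest.

NW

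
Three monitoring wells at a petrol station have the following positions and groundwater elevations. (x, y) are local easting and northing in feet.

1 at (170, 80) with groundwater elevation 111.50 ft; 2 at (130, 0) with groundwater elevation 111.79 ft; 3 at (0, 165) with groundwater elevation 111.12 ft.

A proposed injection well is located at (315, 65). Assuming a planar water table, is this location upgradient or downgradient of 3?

upgradient

Differences from 1: to 2 (Δx, Δy, Δh) = (-40, -80, +0.29); to 3 = (-170, 85, -0.38).
Solve a·Δx + b·Δy = Δh: det = (-40)·85 − (-170)·(-80) = -17000.
∂h/∂x = [(+0.29)·85 − (-0.38)·(-80)] / -17000 = +0.0003382
∂h/∂y = [(-40)·(-0.38) − (-170)·(+0.29)] / -17000 = -0.003794
Head at (315, 65) = 111.50 + (+0.0003382)·(145) + (-0.003794)·(-15) = 111.61 ft.
That is higher than the 111.12 ft at 3, so the point is upgradient.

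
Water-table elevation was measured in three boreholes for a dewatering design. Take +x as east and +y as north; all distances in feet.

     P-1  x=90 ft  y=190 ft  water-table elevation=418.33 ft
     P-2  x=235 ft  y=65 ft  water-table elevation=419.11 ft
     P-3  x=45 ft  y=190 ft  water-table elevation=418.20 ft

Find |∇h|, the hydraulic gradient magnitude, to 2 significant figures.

Differences from P-1: to P-2 (Δx, Δy, Δh) = (145, -125, +0.78); to P-3 = (-45, 0, -0.13).
Determinant of the coordinate differences = 145·0 − (-45)·(-125) = -5625.
∂h/∂x = [(+0.78)·0 − (-0.13)·(-125)] / -5625 = +0.002889
∂h/∂y = [145·(-0.13) − (-45)·(+0.78)] / -5625 = -0.002889
|∇h| = √(0.002889² + -0.002889²) = 0.004086

0.0041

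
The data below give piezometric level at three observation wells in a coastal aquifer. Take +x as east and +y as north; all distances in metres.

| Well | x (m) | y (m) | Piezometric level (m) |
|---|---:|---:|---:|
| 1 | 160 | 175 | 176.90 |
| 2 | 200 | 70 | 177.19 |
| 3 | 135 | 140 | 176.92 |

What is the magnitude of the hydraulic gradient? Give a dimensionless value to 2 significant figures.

Differences from 1: to 2 (Δx, Δy, Δh) = (40, -105, +0.29); to 3 = (-25, -35, +0.02).
Determinant of the coordinate differences = 40·(-35) − (-25)·(-105) = -4025.
∂h/∂x = [(+0.29)·(-35) − (+0.02)·(-105)] / -4025 = +0.002000
∂h/∂y = [40·(+0.02) − (-25)·(+0.29)] / -4025 = -0.002000
|∇h| = √(0.002000² + -0.002000²) = 0.002828

0.0028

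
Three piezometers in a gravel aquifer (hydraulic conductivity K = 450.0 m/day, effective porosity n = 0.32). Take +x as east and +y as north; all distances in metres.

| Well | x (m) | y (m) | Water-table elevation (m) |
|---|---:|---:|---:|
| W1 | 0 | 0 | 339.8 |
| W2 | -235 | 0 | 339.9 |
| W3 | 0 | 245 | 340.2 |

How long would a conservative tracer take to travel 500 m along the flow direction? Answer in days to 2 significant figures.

∂h/∂x = (339.9 − 339.8) / (-235 − 0) = -0.0004255
∂h/∂y = (340.2 − 339.8) / (245 − 0) = +0.001633
|∇h| = √(-0.0004255² + 0.001633²) = 0.001688
Seepage velocity v = K·i/n = 450.0 × 0.001688 / 0.32 = 2.374 m/day.
t = 500 / 2.374 = 210.6 days.

210 days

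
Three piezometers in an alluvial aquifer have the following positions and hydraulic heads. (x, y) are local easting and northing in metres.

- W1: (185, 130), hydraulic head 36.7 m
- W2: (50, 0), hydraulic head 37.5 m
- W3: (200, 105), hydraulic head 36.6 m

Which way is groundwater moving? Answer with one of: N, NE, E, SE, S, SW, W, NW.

Taking W1 as reference: W2−W1 = (-135, -130, +0.8); W3−W1 = (15, -25, -0.1).
Determinant of the coordinate differences = (-135)·(-25) − 15·(-130) = 5325.
∂h/∂x = [(+0.8)·(-25) − (-0.1)·(-130)] / 5325 = -0.006197
∂h/∂y = [(-135)·(-0.1) − 15·(+0.8)] / 5325 = +0.0002817
Flow = −∇h = (+0.006197 east, -0.0002817 north), which points east.

E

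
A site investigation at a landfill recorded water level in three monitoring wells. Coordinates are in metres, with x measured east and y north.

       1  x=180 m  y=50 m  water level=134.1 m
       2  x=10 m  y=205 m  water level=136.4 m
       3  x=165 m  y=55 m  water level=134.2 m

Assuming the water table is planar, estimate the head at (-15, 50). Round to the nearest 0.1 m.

Taking 1 as reference: 2−1 = (-170, 155, +2.3); 3−1 = (-15, 5, +0.1).
Solve a·Δx + b·Δy = Δh: det = (-170)·5 − (-15)·155 = 1475.
∂h/∂x = [(+2.3)·5 − (+0.1)·155] / 1475 = -0.002712
∂h/∂y = [(-170)·(+0.1) − (-15)·(+2.3)] / 1475 = +0.01186
h(-15, 50) = 134.1 + (-0.002712)·(-195) + (+0.01186)·(0) = 134.1 +0.529 +0.000 = 134.629 m.

134.6 m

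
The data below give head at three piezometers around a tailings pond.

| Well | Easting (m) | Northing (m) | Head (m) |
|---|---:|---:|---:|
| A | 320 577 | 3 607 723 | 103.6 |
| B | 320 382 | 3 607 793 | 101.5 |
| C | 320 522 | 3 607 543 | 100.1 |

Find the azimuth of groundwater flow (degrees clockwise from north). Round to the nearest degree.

228°

With h = a·x + b·y + c and A as origin, the differences give:
  (-195)·a + 70·b = -2.1
  (-55)·a + (-180)·b = -3.5
Eliminate b (×(-180) and ×70, subtract): 38950·a = 623.00 → a = ∂h/∂x = +0.01599
Back-substitute: b = ∂h/∂y = +0.01456.
Flow direction (−∇h) has components (-0.01599 E, -0.01456 N).
Azimuth = atan2(E, N) = atan2(-0.01599, -0.01456) = 227.7° ≈ 228°.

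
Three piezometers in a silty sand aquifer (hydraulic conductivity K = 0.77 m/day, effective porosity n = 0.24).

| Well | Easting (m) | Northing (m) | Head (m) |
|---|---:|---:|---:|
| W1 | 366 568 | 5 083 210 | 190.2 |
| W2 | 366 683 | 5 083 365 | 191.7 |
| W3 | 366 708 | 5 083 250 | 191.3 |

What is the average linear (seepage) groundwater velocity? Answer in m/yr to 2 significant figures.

With h = a·x + b·y + c and W1 as origin, the differences give:
  115·a + 155·b = +1.5
  140·a + 40·b = +1.1
Eliminate b (×40 and ×155, subtract): -17100·a = -110.50 → a = ∂h/∂x = +0.006462
Back-substitute: b = ∂h/∂y = +0.004883.
|∇h| = √(0.006462² + 0.004883²) = 0.008099
Seepage velocity v = K·i/n = 0.77 × 0.008099 / 0.24 = 0.02598 m/day = 9.489 m/yr.

9.5 m/yr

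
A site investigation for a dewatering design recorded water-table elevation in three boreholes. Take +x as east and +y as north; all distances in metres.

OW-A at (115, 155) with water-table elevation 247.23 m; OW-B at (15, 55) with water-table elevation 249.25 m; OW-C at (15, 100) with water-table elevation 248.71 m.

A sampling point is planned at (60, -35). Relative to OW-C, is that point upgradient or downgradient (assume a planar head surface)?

With h = a·x + b·y + c and OW-A as origin, the differences give:
  (-100)·a + (-100)·b = +2.02
  (-100)·a + (-55)·b = +1.48
Eliminate b (×(-55) and ×(-100), subtract): -4500·a = 36.900 → a = ∂h/∂x = -0.008200
Back-substitute: b = ∂h/∂y = -0.01200.
Head at (60, -35) = 247.23 + (-0.008200)·(-55) + (-0.01200)·(-190) = 249.96 m.
That is higher than the 248.71 m at OW-C, so the point is upgradient.

upgradient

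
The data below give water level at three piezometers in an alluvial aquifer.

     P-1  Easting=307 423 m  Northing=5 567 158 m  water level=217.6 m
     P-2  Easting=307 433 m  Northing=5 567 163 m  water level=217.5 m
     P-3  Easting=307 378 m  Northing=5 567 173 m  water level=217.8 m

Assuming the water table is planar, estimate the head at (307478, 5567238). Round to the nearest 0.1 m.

Taking P-1 as reference: P-2−P-1 = (10, 5, -0.1); P-3−P-1 = (-45, 15, +0.2).
Solve a·Δx + b·Δy = Δh: det = 10·15 − (-45)·5 = 375.
∂h/∂x = [(-0.1)·15 − (+0.2)·5] / 375 = -0.006667
∂h/∂y = [10·(+0.2) − (-45)·(-0.1)] / 375 = -0.006667
h(307478, 5567238) = 217.6 + (-0.006667)·(55) + (-0.006667)·(80) = 217.6 -0.367 -0.533 = 216.700 m.

216.7 m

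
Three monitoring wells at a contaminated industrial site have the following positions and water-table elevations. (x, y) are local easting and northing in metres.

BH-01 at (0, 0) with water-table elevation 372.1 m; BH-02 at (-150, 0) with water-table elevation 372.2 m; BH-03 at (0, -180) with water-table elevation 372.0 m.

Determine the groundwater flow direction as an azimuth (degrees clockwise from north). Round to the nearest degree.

∂h/∂x = (372.2 − 372.1) / (-150 − 0) = -0.0006667
∂h/∂y = (372.0 − 372.1) / (-180 − 0) = +0.0005556
Flow direction (−∇h) has components (+0.0006667 E, -0.0005556 N).
Azimuth = atan2(E, N) = atan2(+0.0006667, -0.0005556) = 129.8° ≈ 130°.

130°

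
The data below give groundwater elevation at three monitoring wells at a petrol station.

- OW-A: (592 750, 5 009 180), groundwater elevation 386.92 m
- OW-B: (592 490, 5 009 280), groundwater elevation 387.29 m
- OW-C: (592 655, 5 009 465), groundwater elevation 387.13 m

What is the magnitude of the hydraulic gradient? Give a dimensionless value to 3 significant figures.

Differences from OW-A: to OW-B (Δx, Δy, Δh) = (-260, 100, +0.37); to OW-C = (-95, 285, +0.21).
Determinant of the coordinate differences = (-260)·285 − (-95)·100 = -64600.
∂h/∂x = [(+0.37)·285 − (+0.21)·100] / -64600 = -0.001307
∂h/∂y = [(-260)·(+0.21) − (-95)·(+0.37)] / -64600 = +0.0003011
|∇h| = √(-0.001307² + 0.0003011²) = 0.001341

0.00134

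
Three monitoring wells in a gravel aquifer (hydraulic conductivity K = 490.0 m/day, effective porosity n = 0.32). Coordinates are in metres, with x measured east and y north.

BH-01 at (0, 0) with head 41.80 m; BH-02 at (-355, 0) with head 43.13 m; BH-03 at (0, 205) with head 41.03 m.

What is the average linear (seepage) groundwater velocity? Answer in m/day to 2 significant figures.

∂h/∂x = (43.13 − 41.80) / (-355 − 0) = -0.003746
∂h/∂y = (41.03 − 41.80) / (205 − 0) = -0.003756
|∇h| = √(-0.003746² + -0.003756²) = 0.005305
Seepage velocity v = K·i/n = 490.0 × 0.005305 / 0.32 = 8.123 m/day.

8.1 m/day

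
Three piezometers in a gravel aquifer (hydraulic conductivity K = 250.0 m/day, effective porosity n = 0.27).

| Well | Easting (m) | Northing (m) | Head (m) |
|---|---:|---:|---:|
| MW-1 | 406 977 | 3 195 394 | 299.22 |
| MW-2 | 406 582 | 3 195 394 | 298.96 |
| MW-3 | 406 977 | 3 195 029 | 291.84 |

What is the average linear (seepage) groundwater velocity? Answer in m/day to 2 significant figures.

19 m/day

∂h/∂x = (298.96 − 299.22) / (406582 − 406977) = +0.0006582
∂h/∂y = (291.84 − 299.22) / (3195029 − 3195394) = +0.02022
|∇h| = √(0.0006582² + 0.02022²) = 0.02023
Seepage velocity v = K·i/n = 250.0 × 0.02023 / 0.27 = 18.73 m/day.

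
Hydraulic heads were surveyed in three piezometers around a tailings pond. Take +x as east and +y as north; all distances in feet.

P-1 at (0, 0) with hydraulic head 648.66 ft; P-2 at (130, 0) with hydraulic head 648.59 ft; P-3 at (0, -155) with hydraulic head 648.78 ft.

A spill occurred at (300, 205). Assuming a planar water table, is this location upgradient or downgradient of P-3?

downgradient

∂h/∂x = (648.59 − 648.66) / (130 − 0) = -0.0005385
∂h/∂y = (648.78 − 648.66) / (-155 − 0) = -0.0007742
Head at (300, 205) = 648.66 + (-0.0005385)·(300) + (-0.0007742)·(205) = 648.34 ft.
That is lower than the 648.78 ft at P-3, so the point is downgradient.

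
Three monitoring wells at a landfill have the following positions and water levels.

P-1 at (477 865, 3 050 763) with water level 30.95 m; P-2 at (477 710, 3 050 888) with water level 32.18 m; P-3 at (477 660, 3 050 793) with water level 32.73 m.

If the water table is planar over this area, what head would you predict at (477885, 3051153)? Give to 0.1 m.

Differences from P-1: to P-2 (Δx, Δy, Δh) = (-155, 125, +1.23); to P-3 = (-205, 30, +1.78).
Solve a·Δx + b·Δy = Δh: det = (-155)·30 − (-205)·125 = 20975.
∂h/∂x = [(+1.23)·30 − (+1.78)·125] / 20975 = -0.008849
∂h/∂y = [(-155)·(+1.78) − (-205)·(+1.23)] / 20975 = -0.001132
h(477885, 3051153) = 30.95 + (-0.008849)·(20) + (-0.001132)·(390) = 30.95 -0.177 -0.442 = 30.331 m.

30.3 m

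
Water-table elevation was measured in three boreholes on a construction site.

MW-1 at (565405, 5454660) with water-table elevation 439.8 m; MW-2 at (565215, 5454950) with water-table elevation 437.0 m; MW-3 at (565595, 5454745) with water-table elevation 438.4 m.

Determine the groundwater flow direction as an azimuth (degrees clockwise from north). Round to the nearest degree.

Taking MW-1 as reference: MW-2−MW-1 = (-190, 290, -2.8); MW-3−MW-1 = (190, 85, -1.4).
Solve a·Δx + b·Δy = Δh: det = (-190)·85 − 190·290 = -71250.
∂h/∂x = [(-2.8)·85 − (-1.4)·290] / -71250 = -0.002358
∂h/∂y = [(-190)·(-1.4) − 190·(-2.8)] / -71250 = -0.01120
Flow direction (−∇h) has components (+0.002358 E, +0.01120 N).
Azimuth = atan2(E, N) = atan2(+0.002358, +0.01120) = 11.9° ≈ 012°.

012°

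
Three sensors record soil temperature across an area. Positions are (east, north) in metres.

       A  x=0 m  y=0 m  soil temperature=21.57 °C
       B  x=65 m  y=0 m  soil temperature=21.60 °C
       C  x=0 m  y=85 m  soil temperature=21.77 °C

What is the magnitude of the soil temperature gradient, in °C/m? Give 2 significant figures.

0.0024 °C/m

∂T/∂x = (21.60 − 21.57) / (65 − 0) = +0.0004615
∂T/∂y = (21.77 − 21.57) / (85 − 0) = +0.002353
|∇f| = √(0.0004615² + 0.002353²) = 0.002398 °C/m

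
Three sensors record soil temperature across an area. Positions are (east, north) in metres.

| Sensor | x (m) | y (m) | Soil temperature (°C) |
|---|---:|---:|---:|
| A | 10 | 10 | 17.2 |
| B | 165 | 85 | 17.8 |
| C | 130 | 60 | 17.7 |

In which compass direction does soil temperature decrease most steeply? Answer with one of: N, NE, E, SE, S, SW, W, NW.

NW

Taking A as reference: B−A = (155, 75, +0.6); C−A = (120, 50, +0.5).
Determinant of the coordinate differences = 155·50 − 120·75 = -1250.
∂T/∂x = [(+0.6)·50 − (+0.5)·75] / -1250 = +0.006000
∂T/∂y = [155·(+0.5) − 120·(+0.6)] / -1250 = -0.004400
Steepest decrease is along −∇f = (-0.006000 E, +0.004400 N) → northwest.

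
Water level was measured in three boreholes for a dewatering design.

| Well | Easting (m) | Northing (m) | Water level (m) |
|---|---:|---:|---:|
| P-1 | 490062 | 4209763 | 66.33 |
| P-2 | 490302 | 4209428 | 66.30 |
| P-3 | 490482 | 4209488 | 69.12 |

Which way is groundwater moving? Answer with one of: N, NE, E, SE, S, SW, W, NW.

Taking P-1 as reference: P-2−P-1 = (240, -335, -0.03); P-3−P-1 = (420, -275, +2.79).
Solve a·Δx + b·Δy = Δh: det = 240·(-275) − 420·(-335) = 74700.
∂h/∂x = [(-0.03)·(-275) − (+2.79)·(-335)] / 74700 = +0.01262
∂h/∂y = [240·(+2.79) − 420·(-0.03)] / 74700 = +0.009133
Flow = −∇h = (-0.01262 east, -0.009133 north), which points southwest.

SW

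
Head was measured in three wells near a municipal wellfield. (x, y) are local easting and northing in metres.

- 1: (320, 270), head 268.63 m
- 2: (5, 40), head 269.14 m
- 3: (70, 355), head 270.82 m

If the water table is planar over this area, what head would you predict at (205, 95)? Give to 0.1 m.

268.2 m

With h = a·x + b·y + c and 1 as origin, the differences give:
  (-315)·a + (-230)·b = +0.51
  (-250)·a + 85·b = +2.19
Eliminate b (×85 and ×(-230), subtract): -84275·a = 547.050 → a = ∂h/∂x = -0.006491
Back-substitute: b = ∂h/∂y = +0.006673.
h(205, 95) = 268.63 + (-0.006491)·(-115) + (+0.006673)·(-175) = 268.63 +0.746 -1.168 = 268.209 m.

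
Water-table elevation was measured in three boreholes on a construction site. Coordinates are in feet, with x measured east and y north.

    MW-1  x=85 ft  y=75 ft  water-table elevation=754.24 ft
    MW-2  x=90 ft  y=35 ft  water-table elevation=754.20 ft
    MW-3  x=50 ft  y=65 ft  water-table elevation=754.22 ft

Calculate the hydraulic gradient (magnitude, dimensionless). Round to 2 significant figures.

0.0011

With h = a·x + b·y + c and MW-1 as origin, the differences give:
  5·a + (-40)·b = -0.04
  (-35)·a + (-10)·b = -0.02
Eliminate b (×(-10) and ×(-40), subtract): -1450·a = -0.400 → a = ∂h/∂x = +0.0002759
Back-substitute: b = ∂h/∂y = +0.001034.
|∇h| = √(0.0002759² + 0.001034²) = 0.00107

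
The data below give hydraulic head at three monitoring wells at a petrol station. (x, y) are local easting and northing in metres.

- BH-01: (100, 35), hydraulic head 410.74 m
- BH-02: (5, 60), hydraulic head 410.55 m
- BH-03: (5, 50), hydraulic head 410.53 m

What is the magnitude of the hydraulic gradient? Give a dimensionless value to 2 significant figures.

0.0032

With h = a·x + b·y + c and BH-01 as origin, the differences give:
  (-95)·a + 25·b = -0.19
  (-95)·a + 15·b = -0.21
Eliminate b (×15 and ×25, subtract): 950·a = 2.400 → a = ∂h/∂x = +0.002526
Back-substitute: b = ∂h/∂y = +0.002000.
|∇h| = √(0.002526² + 0.002000²) = 0.003222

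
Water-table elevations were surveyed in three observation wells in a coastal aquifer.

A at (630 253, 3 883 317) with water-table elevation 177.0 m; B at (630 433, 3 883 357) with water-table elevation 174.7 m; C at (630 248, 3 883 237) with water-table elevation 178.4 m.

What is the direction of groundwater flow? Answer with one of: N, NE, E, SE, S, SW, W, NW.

NE

Taking A as reference: B−A = (180, 40, -2.3); C−A = (-5, -80, +1.4).
Solve a·Δx + b·Δy = Δh: det = 180·(-80) − (-5)·40 = -14200.
∂h/∂x = [(-2.3)·(-80) − (+1.4)·40] / -14200 = -0.009014
∂h/∂y = [180·(+1.4) − (-5)·(-2.3)] / -14200 = -0.01694
Flow = −∇h = (+0.009014 east, +0.01694 north), which points northeast.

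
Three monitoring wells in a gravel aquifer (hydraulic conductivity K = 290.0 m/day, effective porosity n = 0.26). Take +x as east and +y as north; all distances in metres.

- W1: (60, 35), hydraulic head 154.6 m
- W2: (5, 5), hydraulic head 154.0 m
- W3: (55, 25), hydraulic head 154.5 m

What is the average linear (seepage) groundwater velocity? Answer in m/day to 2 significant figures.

Differences from W1: to W2 (Δx, Δy, Δh) = (-55, -30, -0.6); to W3 = (-5, -10, -0.1).
Solve a·Δx + b·Δy = Δh: det = (-55)·(-10) − (-5)·(-30) = 400.
∂h/∂x = [(-0.6)·(-10) − (-0.1)·(-30)] / 400 = +0.007500
∂h/∂y = [(-55)·(-0.1) − (-5)·(-0.6)] / 400 = +0.006250
|∇h| = √(0.007500² + 0.006250²) = 0.009763
Seepage velocity v = K·i/n = 290.0 × 0.009763 / 0.26 = 10.89 m/day.

11 m/day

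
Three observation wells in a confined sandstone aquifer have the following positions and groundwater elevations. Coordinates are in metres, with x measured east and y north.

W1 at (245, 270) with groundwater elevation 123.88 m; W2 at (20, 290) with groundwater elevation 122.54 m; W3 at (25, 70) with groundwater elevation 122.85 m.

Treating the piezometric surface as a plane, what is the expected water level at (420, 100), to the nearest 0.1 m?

Differences from W1: to W2 (Δx, Δy, Δh) = (-225, 20, -1.34); to W3 = (-220, -200, -1.03).
Determinant of the coordinate differences = (-225)·(-200) − (-220)·20 = 49400.
∂h/∂x = [(-1.34)·(-200) − (-1.03)·20] / 49400 = +0.005842
∂h/∂y = [(-225)·(-1.03) − (-220)·(-1.34)] / 49400 = -0.001276
h(420, 100) = 123.88 + (+0.005842)·(175) + (-0.001276)·(-170) = 123.88 +1.022 +0.217 = 125.119 m.

125.1 m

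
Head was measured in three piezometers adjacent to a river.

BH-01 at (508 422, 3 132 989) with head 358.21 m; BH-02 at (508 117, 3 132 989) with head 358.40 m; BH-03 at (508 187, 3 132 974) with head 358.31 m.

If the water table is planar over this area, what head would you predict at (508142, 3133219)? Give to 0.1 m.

Differences from BH-01: to BH-02 (Δx, Δy, Δh) = (-305, 0, +0.19); to BH-03 = (-235, -15, +0.10).
Determinant of the coordinate differences = (-305)·(-15) − (-235)·0 = 4575.
∂h/∂x = [(+0.19)·(-15) − (+0.10)·0] / 4575 = -0.0006230
∂h/∂y = [(-305)·(+0.10) − (-235)·(+0.19)] / 4575 = +0.003093
h(508142, 3133219) = 358.21 + (-0.0006230)·(-280) + (+0.003093)·(230) = 358.21 +0.174 +0.711 = 359.096 m.

359.1 m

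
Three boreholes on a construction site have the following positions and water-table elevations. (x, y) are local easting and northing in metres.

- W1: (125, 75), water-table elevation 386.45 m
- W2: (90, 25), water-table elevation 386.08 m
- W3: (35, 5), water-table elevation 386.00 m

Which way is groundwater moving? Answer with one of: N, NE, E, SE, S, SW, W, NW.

Three-point gradient (reference W1): Δ to W2 = (-35, -50, -0.37), Δ to W3 = (-90, -70, -0.45).
∂h/∂x = -0.001659, ∂h/∂y = +0.008561 (det = -2050).
Flow = −∇h = (+0.001659 east, -0.008561 north), which points south.

S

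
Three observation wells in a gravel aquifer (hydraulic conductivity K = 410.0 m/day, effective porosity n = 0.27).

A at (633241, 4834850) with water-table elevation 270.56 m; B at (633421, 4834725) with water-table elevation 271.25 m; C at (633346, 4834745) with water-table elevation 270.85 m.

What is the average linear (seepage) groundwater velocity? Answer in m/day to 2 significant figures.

11 m/day

With h = a·x + b·y + c and A as origin, the differences give:
  180·a + (-125)·b = +0.69
  105·a + (-105)·b = +0.29
Eliminate b (×(-105) and ×(-125), subtract): -5775·a = -36.200 → a = ∂h/∂x = +0.006268
Back-substitute: b = ∂h/∂y = +0.003506.
|∇h| = √(0.006268² + 0.003506²) = 0.007182
Seepage velocity v = K·i/n = 410.0 × 0.007182 / 0.27 = 10.91 m/day.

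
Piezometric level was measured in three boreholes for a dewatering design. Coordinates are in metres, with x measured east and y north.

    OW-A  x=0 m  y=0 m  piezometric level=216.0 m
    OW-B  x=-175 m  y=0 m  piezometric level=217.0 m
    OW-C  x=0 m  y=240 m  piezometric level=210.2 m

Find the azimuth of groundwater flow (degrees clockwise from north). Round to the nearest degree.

∂h/∂x = (217.0 − 216.0) / (-175 − 0) = -0.005714
∂h/∂y = (210.2 − 216.0) / (240 − 0) = -0.02417
Flow direction (−∇h) has components (+0.005714 E, +0.02417 N).
Azimuth = atan2(E, N) = atan2(+0.005714, +0.02417) = 13.3° ≈ 013°.

013°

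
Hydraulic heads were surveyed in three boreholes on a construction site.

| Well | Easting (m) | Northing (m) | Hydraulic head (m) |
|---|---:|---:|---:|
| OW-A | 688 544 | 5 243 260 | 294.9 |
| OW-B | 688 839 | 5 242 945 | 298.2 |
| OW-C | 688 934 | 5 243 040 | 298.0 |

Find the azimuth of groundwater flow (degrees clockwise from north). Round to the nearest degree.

326°

With h = a·x + b·y + c and OW-A as origin, the differences give:
  295·a + (-315)·b = +3.3
  390·a + (-220)·b = +3.1
Eliminate b (×(-220) and ×(-315), subtract): 57950·a = 250.50 → a = ∂h/∂x = +0.004323
Back-substitute: b = ∂h/∂y = -0.006428.
Flow direction (−∇h) has components (-0.004323 E, +0.006428 N).
Azimuth = atan2(E, N) = atan2(-0.004323, +0.006428) = 326.1° ≈ 326°.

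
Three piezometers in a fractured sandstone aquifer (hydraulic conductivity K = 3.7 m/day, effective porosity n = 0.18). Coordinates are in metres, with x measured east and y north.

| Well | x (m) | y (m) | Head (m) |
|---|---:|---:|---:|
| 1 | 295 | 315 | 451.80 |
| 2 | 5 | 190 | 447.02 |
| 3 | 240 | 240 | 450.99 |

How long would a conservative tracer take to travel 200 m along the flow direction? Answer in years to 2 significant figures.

Differences from 1: to 2 (Δx, Δy, Δh) = (-290, -125, -4.78); to 3 = (-55, -75, -0.81).
Solve a·Δx + b·Δy = Δh: det = (-290)·(-75) − (-55)·(-125) = 14875.
∂h/∂x = [(-4.78)·(-75) − (-0.81)·(-125)] / 14875 = +0.01729
∂h/∂y = [(-290)·(-0.81) − (-55)·(-4.78)] / 14875 = -0.001882
|∇h| = √(0.01729² + -0.001882²) = 0.01739
Seepage velocity v = K·i/n = 3.7 × 0.01739 / 0.18 = 0.3575 m/day.
t = 200 / 0.3575 = 559.4 days = 1.53 years.

1.5 years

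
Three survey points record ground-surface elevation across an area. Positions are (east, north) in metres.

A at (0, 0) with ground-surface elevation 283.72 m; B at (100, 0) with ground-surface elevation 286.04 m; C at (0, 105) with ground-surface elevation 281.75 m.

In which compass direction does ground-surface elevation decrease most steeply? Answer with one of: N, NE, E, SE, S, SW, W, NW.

∂z/∂x = (286.04 − 283.72) / (100 − 0) = +0.02320
∂z/∂y = (281.75 − 283.72) / (105 − 0) = -0.01876
Steepest decrease is along −∇f = (-0.02320 E, +0.01876 N) → northwest.

NW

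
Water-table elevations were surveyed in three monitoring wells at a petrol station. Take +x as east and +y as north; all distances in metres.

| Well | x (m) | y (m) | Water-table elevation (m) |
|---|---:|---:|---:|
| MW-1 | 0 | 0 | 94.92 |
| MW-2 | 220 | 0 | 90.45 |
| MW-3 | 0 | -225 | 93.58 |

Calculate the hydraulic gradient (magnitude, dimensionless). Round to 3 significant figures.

0.0212

∂h/∂x = (90.45 − 94.92) / (220 − 0) = -0.02032
∂h/∂y = (93.58 − 94.92) / (-225 − 0) = +0.005956
|∇h| = √(-0.02032² + 0.005956²) = 0.02117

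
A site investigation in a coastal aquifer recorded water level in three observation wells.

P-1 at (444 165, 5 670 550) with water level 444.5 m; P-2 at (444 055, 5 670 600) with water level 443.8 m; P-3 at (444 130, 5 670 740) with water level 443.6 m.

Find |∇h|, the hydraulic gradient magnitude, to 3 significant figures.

Taking P-1 as reference: P-2−P-1 = (-110, 50, -0.7); P-3−P-1 = (-35, 190, -0.9).
Solve a·Δx + b·Δy = Δh: det = (-110)·190 − (-35)·50 = -19150.
∂h/∂x = [(-0.7)·190 − (-0.9)·50] / -19150 = +0.004595
∂h/∂y = [(-110)·(-0.9) − (-35)·(-0.7)] / -19150 = -0.003890
|∇h| = √(0.004595² + -0.003890²) = 0.00602

0.00602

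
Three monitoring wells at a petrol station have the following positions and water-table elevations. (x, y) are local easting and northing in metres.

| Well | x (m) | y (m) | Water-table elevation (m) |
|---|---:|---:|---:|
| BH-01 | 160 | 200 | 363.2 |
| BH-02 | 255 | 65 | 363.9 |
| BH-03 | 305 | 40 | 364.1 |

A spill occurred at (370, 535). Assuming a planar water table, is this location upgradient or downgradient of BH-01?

With h = a·x + b·y + c and BH-01 as origin, the differences give:
  95·a + (-135)·b = +0.7
  145·a + (-160)·b = +0.9
Eliminate b (×(-160) and ×(-135), subtract): 4375·a = 9.50 → a = ∂h/∂x = +0.002171
Back-substitute: b = ∂h/∂y = -0.003657.
Head at (370, 535) = 363.2 + (+0.002171)·(210) + (-0.003657)·(335) = 362.43 m.
That is lower than the 363.2 m at BH-01, so the point is downgradient.

downgradient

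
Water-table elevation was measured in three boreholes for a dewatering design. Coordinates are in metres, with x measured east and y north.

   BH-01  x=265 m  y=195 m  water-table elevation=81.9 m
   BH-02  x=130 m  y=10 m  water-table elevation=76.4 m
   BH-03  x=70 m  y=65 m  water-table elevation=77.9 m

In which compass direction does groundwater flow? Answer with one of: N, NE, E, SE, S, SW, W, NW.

Three-point gradient (reference BH-01): Δ to BH-02 = (-135, -185, -5.5), Δ to BH-03 = (-195, -130, -4.0).
∂h/∂x = +0.001350, ∂h/∂y = +0.02874 (det = -18525).
Flow = −∇h = (-0.001350 east, -0.02874 north), which points south.

S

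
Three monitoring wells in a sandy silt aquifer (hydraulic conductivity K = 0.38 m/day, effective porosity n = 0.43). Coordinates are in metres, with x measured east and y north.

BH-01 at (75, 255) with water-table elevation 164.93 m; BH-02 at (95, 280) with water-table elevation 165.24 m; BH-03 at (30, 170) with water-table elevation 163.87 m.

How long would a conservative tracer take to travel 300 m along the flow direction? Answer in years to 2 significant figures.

Differences from BH-01: to BH-02 (Δx, Δy, Δh) = (20, 25, +0.31); to BH-03 = (-45, -85, -1.06).
Solve a·Δx + b·Δy = Δh: det = 20·(-85) − (-45)·25 = -575.
∂h/∂x = [(+0.31)·(-85) − (-1.06)·25] / -575 = -0.0002609
∂h/∂y = [20·(-1.06) − (-45)·(+0.31)] / -575 = +0.01261
|∇h| = √(-0.0002609² + 0.01261²) = 0.01261
Seepage velocity v = K·i/n = 0.38 × 0.01261 / 0.43 = 0.01114 m/day.
t = 300 / 0.01114 = 2.693e+04 days = 73.7 years.

74 years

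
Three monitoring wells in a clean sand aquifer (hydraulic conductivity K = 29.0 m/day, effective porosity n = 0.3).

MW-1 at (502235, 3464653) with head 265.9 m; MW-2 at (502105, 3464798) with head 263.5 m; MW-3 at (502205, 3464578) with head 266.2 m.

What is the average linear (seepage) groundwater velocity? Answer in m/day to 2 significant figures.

1.2 m/day

Differences from MW-1: to MW-2 (Δx, Δy, Δh) = (-130, 145, -2.4); to MW-3 = (-30, -75, +0.3).
Determinant of the coordinate differences = (-130)·(-75) − (-30)·145 = 14100.
∂h/∂x = [(-2.4)·(-75) − (+0.3)·145] / 14100 = +0.009681
∂h/∂y = [(-130)·(+0.3) − (-30)·(-2.4)] / 14100 = -0.007872
|∇h| = √(0.009681² + -0.007872²) = 0.01248
Seepage velocity v = K·i/n = 29.0 × 0.01248 / 0.3 = 1.206 m/day.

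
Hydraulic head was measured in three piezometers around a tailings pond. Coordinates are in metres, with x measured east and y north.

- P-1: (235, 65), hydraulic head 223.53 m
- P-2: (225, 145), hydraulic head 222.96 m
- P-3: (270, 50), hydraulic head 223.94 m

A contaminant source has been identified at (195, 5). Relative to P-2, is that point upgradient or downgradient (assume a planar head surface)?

Taking P-1 as reference: P-2−P-1 = (-10, 80, -0.57); P-3−P-1 = (35, -15, +0.41).
Solve a·Δx + b·Δy = Δh: det = (-10)·(-15) − 35·80 = -2650.
∂h/∂x = [(-0.57)·(-15) − (+0.41)·80] / -2650 = +0.009151
∂h/∂y = [(-10)·(+0.41) − 35·(-0.57)] / -2650 = -0.005981
Head at (195, 5) = 223.53 + (+0.009151)·(-40) + (-0.005981)·(-60) = 223.52 m.
That is higher than the 222.96 m at P-2, so the point is upgradient.

upgradient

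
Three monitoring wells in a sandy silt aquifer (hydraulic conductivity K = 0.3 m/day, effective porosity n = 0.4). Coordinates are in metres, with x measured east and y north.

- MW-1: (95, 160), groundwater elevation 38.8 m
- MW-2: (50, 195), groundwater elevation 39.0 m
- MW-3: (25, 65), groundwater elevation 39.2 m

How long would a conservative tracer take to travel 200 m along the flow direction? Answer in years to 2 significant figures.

Differences from MW-1: to MW-2 (Δx, Δy, Δh) = (-45, 35, +0.2); to MW-3 = (-70, -95, +0.4).
Solve a·Δx + b·Δy = Δh: det = (-45)·(-95) − (-70)·35 = 6725.
∂h/∂x = [(+0.2)·(-95) − (+0.4)·35] / 6725 = -0.004907
∂h/∂y = [(-45)·(+0.4) − (-70)·(+0.2)] / 6725 = -0.0005948
|∇h| = √(-0.004907² + -0.0005948²) = 0.004943
Seepage velocity v = K·i/n = 0.3 × 0.004943 / 0.4 = 0.003707 m/day.
t = 200 / 0.003707 = 5.395e+04 days = 148 years.

150 years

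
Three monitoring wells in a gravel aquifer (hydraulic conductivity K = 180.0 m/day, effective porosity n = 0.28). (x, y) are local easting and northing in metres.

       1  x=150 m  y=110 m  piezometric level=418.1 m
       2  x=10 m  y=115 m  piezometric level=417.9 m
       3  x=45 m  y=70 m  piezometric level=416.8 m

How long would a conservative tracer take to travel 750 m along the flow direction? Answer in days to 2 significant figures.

With h = a·x + b·y + c and 1 as origin, the differences give:
  (-140)·a + 5·b = -0.2
  (-105)·a + (-40)·b = -1.3
Eliminate b (×(-40) and ×5, subtract): 6125·a = 14.50 → a = ∂h/∂x = +0.002367
Back-substitute: b = ∂h/∂y = +0.02629.
|∇h| = √(0.002367² + 0.02629²) = 0.0264
Seepage velocity v = K·i/n = 180.0 × 0.0264 / 0.28 = 16.97 m/day.
t = 750 / 16.97 = 44.2 days.

44 days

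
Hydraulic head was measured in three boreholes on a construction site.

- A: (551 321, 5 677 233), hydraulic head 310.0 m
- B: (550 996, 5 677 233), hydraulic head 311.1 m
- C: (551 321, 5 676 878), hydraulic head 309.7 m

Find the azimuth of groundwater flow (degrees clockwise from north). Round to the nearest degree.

∂h/∂x = (311.1 − 310.0) / (550996 − 551321) = -0.003385
∂h/∂y = (309.7 − 310.0) / (5676878 − 5677233) = +0.0008451
Flow direction (−∇h) has components (+0.003385 E, -0.0008451 N).
Azimuth = atan2(E, N) = atan2(+0.003385, -0.0008451) = 104.0° ≈ 104°.

104°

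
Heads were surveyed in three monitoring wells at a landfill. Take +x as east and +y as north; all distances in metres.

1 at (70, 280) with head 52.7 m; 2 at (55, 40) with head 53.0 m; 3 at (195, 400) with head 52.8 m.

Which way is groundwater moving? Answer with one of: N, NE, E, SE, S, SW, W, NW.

With h = a·x + b·y + c and 1 as origin, the differences give:
  (-15)·a + (-240)·b = +0.3
  125·a + 120·b = +0.1
Eliminate b (×120 and ×(-240), subtract): 28200·a = 60.00 → a = ∂h/∂x = +0.002128
Back-substitute: b = ∂h/∂y = -0.001383.
Flow = −∇h = (-0.002128 east, +0.001383 north), which points northwest.

NW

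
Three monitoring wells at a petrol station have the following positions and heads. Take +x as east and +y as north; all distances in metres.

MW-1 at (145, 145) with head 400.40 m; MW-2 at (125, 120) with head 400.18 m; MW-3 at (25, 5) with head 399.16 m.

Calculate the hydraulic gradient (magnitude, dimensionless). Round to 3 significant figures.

With h = a·x + b·y + c and MW-1 as origin, the differences give:
  (-20)·a + (-25)·b = -0.22
  (-120)·a + (-140)·b = -1.24
Eliminate b (×(-140) and ×(-25), subtract): -200·a = -0.200 → a = ∂h/∂x = +0.001000
Back-substitute: b = ∂h/∂y = +0.008000.
|∇h| = √(0.001000² + 0.008000²) = 0.008062

0.00806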